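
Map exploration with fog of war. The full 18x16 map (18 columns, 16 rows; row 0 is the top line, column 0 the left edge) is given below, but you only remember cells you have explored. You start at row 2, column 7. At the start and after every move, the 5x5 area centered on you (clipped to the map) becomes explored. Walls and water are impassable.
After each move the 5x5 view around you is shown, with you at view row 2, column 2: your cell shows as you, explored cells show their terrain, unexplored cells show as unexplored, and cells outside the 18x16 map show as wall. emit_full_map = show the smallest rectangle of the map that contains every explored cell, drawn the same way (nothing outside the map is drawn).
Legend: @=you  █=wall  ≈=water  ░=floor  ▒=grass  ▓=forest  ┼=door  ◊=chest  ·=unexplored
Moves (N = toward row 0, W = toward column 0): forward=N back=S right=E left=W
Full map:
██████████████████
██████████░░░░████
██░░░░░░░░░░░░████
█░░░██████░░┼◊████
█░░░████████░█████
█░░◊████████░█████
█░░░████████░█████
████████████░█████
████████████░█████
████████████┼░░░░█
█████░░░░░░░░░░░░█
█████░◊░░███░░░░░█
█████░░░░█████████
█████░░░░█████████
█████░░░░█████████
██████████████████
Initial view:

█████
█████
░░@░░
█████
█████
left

█████
█████
░░@░░
█████
█████

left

█████
█████
░░@░░
░████
░████

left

█████
█████
░░@░░
░░███
░░███

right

█████
█████
░░@░░
░████
░████

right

█████
█████
░░@░░
█████
█████


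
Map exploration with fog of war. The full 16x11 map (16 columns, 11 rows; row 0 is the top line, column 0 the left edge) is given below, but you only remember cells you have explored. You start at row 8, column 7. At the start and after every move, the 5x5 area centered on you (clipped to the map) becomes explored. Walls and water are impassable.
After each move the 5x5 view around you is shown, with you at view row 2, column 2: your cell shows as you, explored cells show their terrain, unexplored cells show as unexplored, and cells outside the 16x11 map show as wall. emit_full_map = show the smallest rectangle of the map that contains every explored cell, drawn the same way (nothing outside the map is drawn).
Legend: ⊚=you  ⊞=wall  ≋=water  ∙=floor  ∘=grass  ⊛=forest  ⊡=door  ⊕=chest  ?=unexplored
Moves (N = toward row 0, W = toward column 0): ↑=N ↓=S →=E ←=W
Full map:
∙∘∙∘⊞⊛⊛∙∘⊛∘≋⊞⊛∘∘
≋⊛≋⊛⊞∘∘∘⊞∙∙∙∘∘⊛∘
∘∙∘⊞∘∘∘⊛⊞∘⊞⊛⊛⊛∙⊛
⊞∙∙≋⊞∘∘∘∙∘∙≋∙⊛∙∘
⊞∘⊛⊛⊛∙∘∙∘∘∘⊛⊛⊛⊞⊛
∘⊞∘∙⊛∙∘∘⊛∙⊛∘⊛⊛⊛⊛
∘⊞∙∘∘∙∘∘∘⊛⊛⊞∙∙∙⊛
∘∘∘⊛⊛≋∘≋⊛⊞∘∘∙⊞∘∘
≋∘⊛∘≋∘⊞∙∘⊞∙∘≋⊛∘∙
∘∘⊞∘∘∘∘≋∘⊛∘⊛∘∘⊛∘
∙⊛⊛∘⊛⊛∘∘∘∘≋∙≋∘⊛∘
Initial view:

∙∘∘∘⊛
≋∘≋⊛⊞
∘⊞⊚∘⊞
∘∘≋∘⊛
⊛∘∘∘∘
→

∘∘∘⊛⊛
∘≋⊛⊞∘
⊞∙⊚⊞∙
∘≋∘⊛∘
∘∘∘∘≋

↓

∘≋⊛⊞∘
⊞∙∘⊞∙
∘≋⊚⊛∘
∘∘∘∘≋
⊞⊞⊞⊞⊞

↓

⊞∙∘⊞∙
∘≋∘⊛∘
∘∘⊚∘≋
⊞⊞⊞⊞⊞
⊞⊞⊞⊞⊞

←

∘⊞∙∘⊞
∘∘≋∘⊛
⊛∘⊚∘∘
⊞⊞⊞⊞⊞
⊞⊞⊞⊞⊞

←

≋∘⊞∙∘
∘∘∘≋∘
⊛⊛⊚∘∘
⊞⊞⊞⊞⊞
⊞⊞⊞⊞⊞

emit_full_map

?∙∘∘∘⊛⊛
?≋∘≋⊛⊞∘
≋∘⊞∙∘⊞∙
∘∘∘≋∘⊛∘
⊛⊛⊚∘∘∘≋

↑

⊛≋∘≋⊛
≋∘⊞∙∘
∘∘⊚≋∘
⊛⊛∘∘∘
⊞⊞⊞⊞⊞

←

⊛⊛≋∘≋
∘≋∘⊞∙
∘∘⊚∘≋
∘⊛⊛∘∘
⊞⊞⊞⊞⊞

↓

∘≋∘⊞∙
∘∘∘∘≋
∘⊛⊚∘∘
⊞⊞⊞⊞⊞
⊞⊞⊞⊞⊞

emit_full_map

??∙∘∘∘⊛⊛
⊛⊛≋∘≋⊛⊞∘
∘≋∘⊞∙∘⊞∙
∘∘∘∘≋∘⊛∘
∘⊛⊚∘∘∘∘≋


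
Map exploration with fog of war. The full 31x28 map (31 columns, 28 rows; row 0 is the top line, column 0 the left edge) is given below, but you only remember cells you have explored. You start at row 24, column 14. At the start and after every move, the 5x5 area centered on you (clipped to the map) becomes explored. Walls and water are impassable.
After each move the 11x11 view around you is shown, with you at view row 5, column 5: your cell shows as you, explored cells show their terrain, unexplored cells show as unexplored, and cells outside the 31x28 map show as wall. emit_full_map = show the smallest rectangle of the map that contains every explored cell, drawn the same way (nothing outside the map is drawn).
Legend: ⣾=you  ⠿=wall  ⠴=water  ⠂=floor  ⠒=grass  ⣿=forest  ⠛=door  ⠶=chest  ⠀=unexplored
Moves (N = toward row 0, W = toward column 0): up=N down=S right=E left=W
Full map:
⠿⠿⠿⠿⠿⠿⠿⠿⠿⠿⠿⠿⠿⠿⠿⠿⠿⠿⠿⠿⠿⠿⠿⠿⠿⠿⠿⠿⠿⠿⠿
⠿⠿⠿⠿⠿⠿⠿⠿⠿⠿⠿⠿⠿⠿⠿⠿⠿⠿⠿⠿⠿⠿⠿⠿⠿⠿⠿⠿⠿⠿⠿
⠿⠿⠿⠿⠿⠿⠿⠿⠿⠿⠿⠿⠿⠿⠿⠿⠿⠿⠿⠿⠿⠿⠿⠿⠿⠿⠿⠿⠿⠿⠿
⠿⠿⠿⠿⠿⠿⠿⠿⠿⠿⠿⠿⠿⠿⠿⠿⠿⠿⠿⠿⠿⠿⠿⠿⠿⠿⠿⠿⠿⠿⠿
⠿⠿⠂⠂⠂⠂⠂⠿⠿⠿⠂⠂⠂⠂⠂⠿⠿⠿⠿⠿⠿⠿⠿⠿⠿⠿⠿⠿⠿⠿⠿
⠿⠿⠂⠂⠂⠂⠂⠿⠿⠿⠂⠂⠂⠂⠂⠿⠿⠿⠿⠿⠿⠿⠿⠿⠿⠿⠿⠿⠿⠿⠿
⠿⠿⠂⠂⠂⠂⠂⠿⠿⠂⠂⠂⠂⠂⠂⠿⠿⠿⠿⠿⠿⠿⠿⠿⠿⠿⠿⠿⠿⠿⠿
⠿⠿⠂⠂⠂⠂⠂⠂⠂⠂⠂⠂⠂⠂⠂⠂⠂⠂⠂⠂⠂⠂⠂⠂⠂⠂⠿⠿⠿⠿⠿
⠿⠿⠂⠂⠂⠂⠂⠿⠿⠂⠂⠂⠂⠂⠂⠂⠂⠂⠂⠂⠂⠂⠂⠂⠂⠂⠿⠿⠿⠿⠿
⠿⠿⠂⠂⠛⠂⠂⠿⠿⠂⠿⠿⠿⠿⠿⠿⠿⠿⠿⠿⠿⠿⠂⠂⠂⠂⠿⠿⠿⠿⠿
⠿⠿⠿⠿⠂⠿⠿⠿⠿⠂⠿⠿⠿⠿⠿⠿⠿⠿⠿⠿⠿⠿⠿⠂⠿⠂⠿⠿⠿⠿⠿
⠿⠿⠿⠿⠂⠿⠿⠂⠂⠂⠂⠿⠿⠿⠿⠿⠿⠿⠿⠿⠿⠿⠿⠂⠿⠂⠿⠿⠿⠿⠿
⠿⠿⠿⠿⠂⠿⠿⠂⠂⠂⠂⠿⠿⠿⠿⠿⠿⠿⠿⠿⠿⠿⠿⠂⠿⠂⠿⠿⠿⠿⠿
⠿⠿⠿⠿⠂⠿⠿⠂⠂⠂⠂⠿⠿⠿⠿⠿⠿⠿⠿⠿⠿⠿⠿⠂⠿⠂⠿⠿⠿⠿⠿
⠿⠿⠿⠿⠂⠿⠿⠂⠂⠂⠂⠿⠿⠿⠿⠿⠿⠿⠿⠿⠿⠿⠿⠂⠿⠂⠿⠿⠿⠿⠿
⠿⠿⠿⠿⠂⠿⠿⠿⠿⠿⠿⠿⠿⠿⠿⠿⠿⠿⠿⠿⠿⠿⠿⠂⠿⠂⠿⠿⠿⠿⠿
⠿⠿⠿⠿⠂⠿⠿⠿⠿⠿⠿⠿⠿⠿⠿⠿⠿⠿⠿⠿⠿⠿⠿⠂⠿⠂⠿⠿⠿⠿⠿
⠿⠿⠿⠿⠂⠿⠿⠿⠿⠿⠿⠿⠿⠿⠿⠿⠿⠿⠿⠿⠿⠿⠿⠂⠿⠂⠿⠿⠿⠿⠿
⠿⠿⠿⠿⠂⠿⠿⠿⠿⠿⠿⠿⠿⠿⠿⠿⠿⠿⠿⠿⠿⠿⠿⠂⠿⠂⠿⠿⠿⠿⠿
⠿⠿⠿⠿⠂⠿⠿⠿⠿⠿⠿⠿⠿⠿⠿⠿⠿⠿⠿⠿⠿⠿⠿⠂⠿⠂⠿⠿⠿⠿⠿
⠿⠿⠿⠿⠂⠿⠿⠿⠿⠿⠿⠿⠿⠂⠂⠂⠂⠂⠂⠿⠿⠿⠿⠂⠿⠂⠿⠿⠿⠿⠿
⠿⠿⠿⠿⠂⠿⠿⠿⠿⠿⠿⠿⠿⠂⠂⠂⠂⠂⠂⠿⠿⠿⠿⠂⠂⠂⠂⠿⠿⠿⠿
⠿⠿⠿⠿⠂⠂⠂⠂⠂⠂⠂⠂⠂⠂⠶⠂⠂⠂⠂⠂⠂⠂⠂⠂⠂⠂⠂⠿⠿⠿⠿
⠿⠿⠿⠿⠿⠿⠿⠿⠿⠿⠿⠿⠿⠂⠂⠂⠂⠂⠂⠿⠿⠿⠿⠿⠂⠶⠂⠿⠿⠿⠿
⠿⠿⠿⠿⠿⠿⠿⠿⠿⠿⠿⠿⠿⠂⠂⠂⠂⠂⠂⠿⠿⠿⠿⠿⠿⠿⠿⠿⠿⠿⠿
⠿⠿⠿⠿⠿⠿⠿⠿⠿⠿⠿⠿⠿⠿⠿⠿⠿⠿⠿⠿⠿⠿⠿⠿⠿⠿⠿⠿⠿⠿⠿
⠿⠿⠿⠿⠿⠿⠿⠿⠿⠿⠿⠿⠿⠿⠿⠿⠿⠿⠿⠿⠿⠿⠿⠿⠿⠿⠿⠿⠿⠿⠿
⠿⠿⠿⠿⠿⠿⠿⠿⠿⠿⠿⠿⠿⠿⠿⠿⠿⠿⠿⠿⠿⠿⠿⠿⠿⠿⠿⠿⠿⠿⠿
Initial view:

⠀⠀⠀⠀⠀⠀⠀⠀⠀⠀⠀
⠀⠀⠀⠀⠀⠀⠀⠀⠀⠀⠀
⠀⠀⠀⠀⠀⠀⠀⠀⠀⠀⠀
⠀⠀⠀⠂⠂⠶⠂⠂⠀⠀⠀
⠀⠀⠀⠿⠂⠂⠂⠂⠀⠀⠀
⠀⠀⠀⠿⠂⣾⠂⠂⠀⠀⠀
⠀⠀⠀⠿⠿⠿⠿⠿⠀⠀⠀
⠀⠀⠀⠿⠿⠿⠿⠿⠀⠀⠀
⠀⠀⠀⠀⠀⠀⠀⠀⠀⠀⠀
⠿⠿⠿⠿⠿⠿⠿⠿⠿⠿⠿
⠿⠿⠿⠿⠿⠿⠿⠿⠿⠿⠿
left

⠀⠀⠀⠀⠀⠀⠀⠀⠀⠀⠀
⠀⠀⠀⠀⠀⠀⠀⠀⠀⠀⠀
⠀⠀⠀⠀⠀⠀⠀⠀⠀⠀⠀
⠀⠀⠀⠂⠂⠂⠶⠂⠂⠀⠀
⠀⠀⠀⠿⠿⠂⠂⠂⠂⠀⠀
⠀⠀⠀⠿⠿⣾⠂⠂⠂⠀⠀
⠀⠀⠀⠿⠿⠿⠿⠿⠿⠀⠀
⠀⠀⠀⠿⠿⠿⠿⠿⠿⠀⠀
⠀⠀⠀⠀⠀⠀⠀⠀⠀⠀⠀
⠿⠿⠿⠿⠿⠿⠿⠿⠿⠿⠿
⠿⠿⠿⠿⠿⠿⠿⠿⠿⠿⠿

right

⠀⠀⠀⠀⠀⠀⠀⠀⠀⠀⠀
⠀⠀⠀⠀⠀⠀⠀⠀⠀⠀⠀
⠀⠀⠀⠀⠀⠀⠀⠀⠀⠀⠀
⠀⠀⠂⠂⠂⠶⠂⠂⠀⠀⠀
⠀⠀⠿⠿⠂⠂⠂⠂⠀⠀⠀
⠀⠀⠿⠿⠂⣾⠂⠂⠀⠀⠀
⠀⠀⠿⠿⠿⠿⠿⠿⠀⠀⠀
⠀⠀⠿⠿⠿⠿⠿⠿⠀⠀⠀
⠀⠀⠀⠀⠀⠀⠀⠀⠀⠀⠀
⠿⠿⠿⠿⠿⠿⠿⠿⠿⠿⠿
⠿⠿⠿⠿⠿⠿⠿⠿⠿⠿⠿

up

⠀⠀⠀⠀⠀⠀⠀⠀⠀⠀⠀
⠀⠀⠀⠀⠀⠀⠀⠀⠀⠀⠀
⠀⠀⠀⠀⠀⠀⠀⠀⠀⠀⠀
⠀⠀⠀⠿⠂⠂⠂⠂⠀⠀⠀
⠀⠀⠂⠂⠂⠶⠂⠂⠀⠀⠀
⠀⠀⠿⠿⠂⣾⠂⠂⠀⠀⠀
⠀⠀⠿⠿⠂⠂⠂⠂⠀⠀⠀
⠀⠀⠿⠿⠿⠿⠿⠿⠀⠀⠀
⠀⠀⠿⠿⠿⠿⠿⠿⠀⠀⠀
⠀⠀⠀⠀⠀⠀⠀⠀⠀⠀⠀
⠿⠿⠿⠿⠿⠿⠿⠿⠿⠿⠿

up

⠀⠀⠀⠀⠀⠀⠀⠀⠀⠀⠀
⠀⠀⠀⠀⠀⠀⠀⠀⠀⠀⠀
⠀⠀⠀⠀⠀⠀⠀⠀⠀⠀⠀
⠀⠀⠀⠿⠂⠂⠂⠂⠀⠀⠀
⠀⠀⠀⠿⠂⠂⠂⠂⠀⠀⠀
⠀⠀⠂⠂⠂⣾⠂⠂⠀⠀⠀
⠀⠀⠿⠿⠂⠂⠂⠂⠀⠀⠀
⠀⠀⠿⠿⠂⠂⠂⠂⠀⠀⠀
⠀⠀⠿⠿⠿⠿⠿⠿⠀⠀⠀
⠀⠀⠿⠿⠿⠿⠿⠿⠀⠀⠀
⠀⠀⠀⠀⠀⠀⠀⠀⠀⠀⠀

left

⠀⠀⠀⠀⠀⠀⠀⠀⠀⠀⠀
⠀⠀⠀⠀⠀⠀⠀⠀⠀⠀⠀
⠀⠀⠀⠀⠀⠀⠀⠀⠀⠀⠀
⠀⠀⠀⠿⠿⠂⠂⠂⠂⠀⠀
⠀⠀⠀⠿⠿⠂⠂⠂⠂⠀⠀
⠀⠀⠀⠂⠂⣾⠶⠂⠂⠀⠀
⠀⠀⠀⠿⠿⠂⠂⠂⠂⠀⠀
⠀⠀⠀⠿⠿⠂⠂⠂⠂⠀⠀
⠀⠀⠀⠿⠿⠿⠿⠿⠿⠀⠀
⠀⠀⠀⠿⠿⠿⠿⠿⠿⠀⠀
⠀⠀⠀⠀⠀⠀⠀⠀⠀⠀⠀

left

⠀⠀⠀⠀⠀⠀⠀⠀⠀⠀⠀
⠀⠀⠀⠀⠀⠀⠀⠀⠀⠀⠀
⠀⠀⠀⠀⠀⠀⠀⠀⠀⠀⠀
⠀⠀⠀⠿⠿⠿⠂⠂⠂⠂⠀
⠀⠀⠀⠿⠿⠿⠂⠂⠂⠂⠀
⠀⠀⠀⠂⠂⣾⠂⠶⠂⠂⠀
⠀⠀⠀⠿⠿⠿⠂⠂⠂⠂⠀
⠀⠀⠀⠿⠿⠿⠂⠂⠂⠂⠀
⠀⠀⠀⠀⠿⠿⠿⠿⠿⠿⠀
⠀⠀⠀⠀⠿⠿⠿⠿⠿⠿⠀
⠀⠀⠀⠀⠀⠀⠀⠀⠀⠀⠀

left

⠀⠀⠀⠀⠀⠀⠀⠀⠀⠀⠀
⠀⠀⠀⠀⠀⠀⠀⠀⠀⠀⠀
⠀⠀⠀⠀⠀⠀⠀⠀⠀⠀⠀
⠀⠀⠀⠿⠿⠿⠿⠂⠂⠂⠂
⠀⠀⠀⠿⠿⠿⠿⠂⠂⠂⠂
⠀⠀⠀⠂⠂⣾⠂⠂⠶⠂⠂
⠀⠀⠀⠿⠿⠿⠿⠂⠂⠂⠂
⠀⠀⠀⠿⠿⠿⠿⠂⠂⠂⠂
⠀⠀⠀⠀⠀⠿⠿⠿⠿⠿⠿
⠀⠀⠀⠀⠀⠿⠿⠿⠿⠿⠿
⠀⠀⠀⠀⠀⠀⠀⠀⠀⠀⠀

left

⠀⠀⠀⠀⠀⠀⠀⠀⠀⠀⠀
⠀⠀⠀⠀⠀⠀⠀⠀⠀⠀⠀
⠀⠀⠀⠀⠀⠀⠀⠀⠀⠀⠀
⠀⠀⠀⠿⠿⠿⠿⠿⠂⠂⠂
⠀⠀⠀⠿⠿⠿⠿⠿⠂⠂⠂
⠀⠀⠀⠂⠂⣾⠂⠂⠂⠶⠂
⠀⠀⠀⠿⠿⠿⠿⠿⠂⠂⠂
⠀⠀⠀⠿⠿⠿⠿⠿⠂⠂⠂
⠀⠀⠀⠀⠀⠀⠿⠿⠿⠿⠿
⠀⠀⠀⠀⠀⠀⠿⠿⠿⠿⠿
⠀⠀⠀⠀⠀⠀⠀⠀⠀⠀⠀

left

⠀⠀⠀⠀⠀⠀⠀⠀⠀⠀⠀
⠀⠀⠀⠀⠀⠀⠀⠀⠀⠀⠀
⠀⠀⠀⠀⠀⠀⠀⠀⠀⠀⠀
⠀⠀⠀⠿⠿⠿⠿⠿⠿⠂⠂
⠀⠀⠀⠿⠿⠿⠿⠿⠿⠂⠂
⠀⠀⠀⠂⠂⣾⠂⠂⠂⠂⠶
⠀⠀⠀⠿⠿⠿⠿⠿⠿⠂⠂
⠀⠀⠀⠿⠿⠿⠿⠿⠿⠂⠂
⠀⠀⠀⠀⠀⠀⠀⠿⠿⠿⠿
⠀⠀⠀⠀⠀⠀⠀⠿⠿⠿⠿
⠀⠀⠀⠀⠀⠀⠀⠀⠀⠀⠀

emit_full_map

⠿⠿⠿⠿⠿⠿⠂⠂⠂⠂
⠿⠿⠿⠿⠿⠿⠂⠂⠂⠂
⠂⠂⣾⠂⠂⠂⠂⠶⠂⠂
⠿⠿⠿⠿⠿⠿⠂⠂⠂⠂
⠿⠿⠿⠿⠿⠿⠂⠂⠂⠂
⠀⠀⠀⠀⠿⠿⠿⠿⠿⠿
⠀⠀⠀⠀⠿⠿⠿⠿⠿⠿

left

⠀⠀⠀⠀⠀⠀⠀⠀⠀⠀⠀
⠀⠀⠀⠀⠀⠀⠀⠀⠀⠀⠀
⠀⠀⠀⠀⠀⠀⠀⠀⠀⠀⠀
⠀⠀⠀⠿⠿⠿⠿⠿⠿⠿⠂
⠀⠀⠀⠿⠿⠿⠿⠿⠿⠿⠂
⠀⠀⠀⠂⠂⣾⠂⠂⠂⠂⠂
⠀⠀⠀⠿⠿⠿⠿⠿⠿⠿⠂
⠀⠀⠀⠿⠿⠿⠿⠿⠿⠿⠂
⠀⠀⠀⠀⠀⠀⠀⠀⠿⠿⠿
⠀⠀⠀⠀⠀⠀⠀⠀⠿⠿⠿
⠀⠀⠀⠀⠀⠀⠀⠀⠀⠀⠀

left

⠀⠀⠀⠀⠀⠀⠀⠀⠀⠀⠀
⠀⠀⠀⠀⠀⠀⠀⠀⠀⠀⠀
⠀⠀⠀⠀⠀⠀⠀⠀⠀⠀⠀
⠀⠀⠀⠿⠿⠿⠿⠿⠿⠿⠿
⠀⠀⠀⠿⠿⠿⠿⠿⠿⠿⠿
⠀⠀⠀⠂⠂⣾⠂⠂⠂⠂⠂
⠀⠀⠀⠿⠿⠿⠿⠿⠿⠿⠿
⠀⠀⠀⠿⠿⠿⠿⠿⠿⠿⠿
⠀⠀⠀⠀⠀⠀⠀⠀⠀⠿⠿
⠀⠀⠀⠀⠀⠀⠀⠀⠀⠿⠿
⠀⠀⠀⠀⠀⠀⠀⠀⠀⠀⠀

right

⠀⠀⠀⠀⠀⠀⠀⠀⠀⠀⠀
⠀⠀⠀⠀⠀⠀⠀⠀⠀⠀⠀
⠀⠀⠀⠀⠀⠀⠀⠀⠀⠀⠀
⠀⠀⠿⠿⠿⠿⠿⠿⠿⠿⠂
⠀⠀⠿⠿⠿⠿⠿⠿⠿⠿⠂
⠀⠀⠂⠂⠂⣾⠂⠂⠂⠂⠂
⠀⠀⠿⠿⠿⠿⠿⠿⠿⠿⠂
⠀⠀⠿⠿⠿⠿⠿⠿⠿⠿⠂
⠀⠀⠀⠀⠀⠀⠀⠀⠿⠿⠿
⠀⠀⠀⠀⠀⠀⠀⠀⠿⠿⠿
⠀⠀⠀⠀⠀⠀⠀⠀⠀⠀⠀

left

⠀⠀⠀⠀⠀⠀⠀⠀⠀⠀⠀
⠀⠀⠀⠀⠀⠀⠀⠀⠀⠀⠀
⠀⠀⠀⠀⠀⠀⠀⠀⠀⠀⠀
⠀⠀⠀⠿⠿⠿⠿⠿⠿⠿⠿
⠀⠀⠀⠿⠿⠿⠿⠿⠿⠿⠿
⠀⠀⠀⠂⠂⣾⠂⠂⠂⠂⠂
⠀⠀⠀⠿⠿⠿⠿⠿⠿⠿⠿
⠀⠀⠀⠿⠿⠿⠿⠿⠿⠿⠿
⠀⠀⠀⠀⠀⠀⠀⠀⠀⠿⠿
⠀⠀⠀⠀⠀⠀⠀⠀⠀⠿⠿
⠀⠀⠀⠀⠀⠀⠀⠀⠀⠀⠀

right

⠀⠀⠀⠀⠀⠀⠀⠀⠀⠀⠀
⠀⠀⠀⠀⠀⠀⠀⠀⠀⠀⠀
⠀⠀⠀⠀⠀⠀⠀⠀⠀⠀⠀
⠀⠀⠿⠿⠿⠿⠿⠿⠿⠿⠂
⠀⠀⠿⠿⠿⠿⠿⠿⠿⠿⠂
⠀⠀⠂⠂⠂⣾⠂⠂⠂⠂⠂
⠀⠀⠿⠿⠿⠿⠿⠿⠿⠿⠂
⠀⠀⠿⠿⠿⠿⠿⠿⠿⠿⠂
⠀⠀⠀⠀⠀⠀⠀⠀⠿⠿⠿
⠀⠀⠀⠀⠀⠀⠀⠀⠿⠿⠿
⠀⠀⠀⠀⠀⠀⠀⠀⠀⠀⠀


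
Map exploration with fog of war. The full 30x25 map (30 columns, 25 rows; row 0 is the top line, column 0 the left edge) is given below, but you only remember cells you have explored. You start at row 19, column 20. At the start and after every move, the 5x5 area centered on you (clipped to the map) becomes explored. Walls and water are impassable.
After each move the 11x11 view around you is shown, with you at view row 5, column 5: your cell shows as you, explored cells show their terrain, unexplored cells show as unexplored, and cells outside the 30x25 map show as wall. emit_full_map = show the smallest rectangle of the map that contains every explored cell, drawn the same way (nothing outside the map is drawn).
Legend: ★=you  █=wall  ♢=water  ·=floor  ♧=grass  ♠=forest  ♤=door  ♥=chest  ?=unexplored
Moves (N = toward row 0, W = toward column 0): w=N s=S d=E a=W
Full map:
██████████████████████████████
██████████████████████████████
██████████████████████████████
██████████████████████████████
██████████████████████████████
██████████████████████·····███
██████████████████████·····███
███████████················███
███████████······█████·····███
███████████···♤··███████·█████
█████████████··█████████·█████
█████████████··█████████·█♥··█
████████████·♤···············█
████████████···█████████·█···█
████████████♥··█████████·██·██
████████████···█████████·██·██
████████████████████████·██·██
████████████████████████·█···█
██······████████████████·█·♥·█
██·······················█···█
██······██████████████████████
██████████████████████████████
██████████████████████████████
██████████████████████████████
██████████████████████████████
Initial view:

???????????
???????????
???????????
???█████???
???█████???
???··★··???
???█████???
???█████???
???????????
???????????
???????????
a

???????????
???????????
???????????
???██████??
???██████??
???··★···??
???██████??
???██████??
???????????
???????????
???????????

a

???????????
???????????
???????????
???███████?
???███████?
???··★····?
???███████?
???███████?
???????????
???????????
???????????

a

???????????
???????????
???????????
???████████
???████████
???··★·····
???████████
???████████
???????????
???????????
???????????

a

???????????
???????????
???????????
???████████
???████████
???··★·····
???████████
???████████
???????????
???????????
???????????


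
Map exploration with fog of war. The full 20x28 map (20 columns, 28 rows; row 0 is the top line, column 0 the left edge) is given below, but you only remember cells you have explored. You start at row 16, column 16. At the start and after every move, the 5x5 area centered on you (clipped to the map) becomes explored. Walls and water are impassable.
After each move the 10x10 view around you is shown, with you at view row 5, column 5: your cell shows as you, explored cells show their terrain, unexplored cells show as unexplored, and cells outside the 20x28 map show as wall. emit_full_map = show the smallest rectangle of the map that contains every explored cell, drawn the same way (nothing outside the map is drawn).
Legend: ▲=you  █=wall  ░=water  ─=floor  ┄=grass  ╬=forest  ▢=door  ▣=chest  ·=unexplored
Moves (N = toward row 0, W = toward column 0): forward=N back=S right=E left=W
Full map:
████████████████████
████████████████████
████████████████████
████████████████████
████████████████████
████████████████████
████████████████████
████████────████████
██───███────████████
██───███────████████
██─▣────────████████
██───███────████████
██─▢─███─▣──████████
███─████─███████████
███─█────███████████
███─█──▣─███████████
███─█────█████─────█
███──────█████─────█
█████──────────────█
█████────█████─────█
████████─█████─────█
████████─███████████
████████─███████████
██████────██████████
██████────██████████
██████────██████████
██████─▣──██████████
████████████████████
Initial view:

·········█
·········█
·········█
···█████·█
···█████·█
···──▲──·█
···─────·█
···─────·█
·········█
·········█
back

·········█
·········█
···█████·█
···█████·█
···─────·█
···──▲──·█
···─────·█
···─────·█
·········█
·········█

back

·········█
···█████·█
···█████·█
···─────·█
···─────·█
···──▲──·█
···─────·█
···─────·█
·········█
·········█

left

··········
····█████·
····█████·
···█─────·
···█─────·
···──▲───·
···█─────·
···█─────·
··········
··········

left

··········
·····█████
·····█████
···██─────
···██─────
···──▲────
···██─────
···██─────
··········
··········

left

··········
······████
······████
···███────
···███────
···──▲────
···███────
···███────
··········
··········

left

··········
·······███
·······███
···████───
···████───
···──▲────
···████───
···████───
··········
··········

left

··········
········██
········██
···█████──
···█████──
···──▲────
···█████──
···█████──
··········
··········

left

··········
·········█
·········█
···─█████─
···─█████─
···──▲────
···─█████─
···─█████─
··········
··········

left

··········
··········
··········
···──█████
···──█████
···──▲────
···──█████
···█─█████
··········
··········

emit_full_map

·······█████
·······█████
──█████─────
──█████─────
──▲─────────
──█████─────
█─█████─────

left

··········
··········
··········
···───████
···───████
···──▲────
···───████
···██─████
··········
··········

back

··········
··········
···───████
···───████
···───────
···──▲████
···██─████
···██─██··
··········
··········

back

··········
···───████
···───████
···───────
···───████
···██▲████
···██─██··
···██─██··
··········
··········

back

···───████
···───████
···───────
···───████
···██─████
···██▲██··
···██─██··
···────█··
··········
··········

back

···───████
···───────
···───████
···██─████
···██─██··
···██▲██··
···────█··
···────█··
··········
··········

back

···───────
···───████
···██─████
···██─██··
···██─██··
···──▲─█··
···────█··
···────█··
··········
··········

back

···───████
···██─████
···██─██··
···██─██··
···────█··
···──▲─█··
···────█··
···─▣──█··
··········
██████████

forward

···───────
···───████
···██─████
···██─██··
···██─██··
···──▲─█··
···────█··
···────█··
···─▣──█··
··········

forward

···───████
···───────
···───████
···██─████
···██─██··
···██▲██··
···────█··
···────█··
···────█··
···─▣──█··

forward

···───████
···───████
···───────
···───████
···██─████
···██▲██··
···██─██··
···────█··
···────█··
···────█··

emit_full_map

········█████
········█████
───█████─────
───█████─────
─────────────
───█████─────
██─█████─────
██▲██········
██─██········
────█········
────█········
────█········
─▣──█········

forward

··········
···───████
···───████
···───────
···───████
···██▲████
···██─██··
···██─██··
···────█··
···────█··

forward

··········
··········
···───████
···───████
···───────
···──▲████
···██─████
···██─██··
···██─██··
···────█··

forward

··········
··········
··········
···───████
···───████
···──▲────
···───████
···██─████
···██─██··
···██─██··

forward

··········
··········
··········
···─▣─██··
···───████
···──▲████
···───────
···───████
···██─████
···██─██··

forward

··········
··········
··········
···───██··
···─▣─██··
···──▲████
···───████
···───────
···───████
···██─████

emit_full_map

───██···█████
─▣─██···█████
──▲█████─────
───█████─────
─────────────
───█████─────
██─█████─────
██─██········
██─██········
────█········
────█········
────█········
─▣──█········

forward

··········
··········
··········
···██─██··
···───██··
···─▣▲██··
···───████
···───████
···───────
···───████

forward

··········
··········
··········
···██─▣─··
···██─██··
···──▲██··
···─▣─██··
···───████
···───████
···───────

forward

··········
··········
··········
···██───··
···██─▣─··
···██▲██··
···───██··
···─▣─██··
···───████
···───████

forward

··········
··········
··········
···─────··
···██───··
···██▲▣─··
···██─██··
···───██··
···─▣─██··
···───████

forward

··········
··········
··········
···██───··
···─────··
···██▲──··
···██─▣─··
···██─██··
···───██··
···─▣─██··

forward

··········
··········
··········
···██───··
···██───··
···──▲──··
···██───··
···██─▣─··
···██─██··
···───██··

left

··········
··········
··········
···███───·
···███───·
···──▲───·
···███───·
···███─▣─·
····██─██·
····───██·

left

··········
··········
··········
···─███───
···─███───
···──▲────
···─███───
···─███─▣─
·····██─██
·····───██

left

··········
··········
··········
···──███──
···──███──
···▣─▲────
···──███──
···▢─███─▣
······██─█
······───█

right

··········
··········
··········
··──███───
··──███───
··▣──▲────
··──███───
··▢─███─▣─
·····██─██
·····───██

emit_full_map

──███───········
──███───········
▣──▲────········
──███───········
▢─███─▣─········
···██─██········
···───██···█████
···─▣─██···█████
···───█████─────
···───█████─────
···─────────────
···───█████─────
···██─█████─────
···██─██········
···██─██········
···────█········
···────█········
···────█········
···─▣──█········

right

··········
··········
··········
·──███───·
·──███───·
·▣───▲───·
·──███───·
·▢─███─▣─·
····██─██·
····───██·

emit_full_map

──███───········
──███───········
▣───▲───········
──███───········
▢─███─▣─········
···██─██········
···───██···█████
···─▣─██···█████
···───█████─────
···───█████─────
···─────────────
···───█████─────
···██─█████─────
···██─██········
···██─██········
···────█········
···────█········
···────█········
···─▣──█········


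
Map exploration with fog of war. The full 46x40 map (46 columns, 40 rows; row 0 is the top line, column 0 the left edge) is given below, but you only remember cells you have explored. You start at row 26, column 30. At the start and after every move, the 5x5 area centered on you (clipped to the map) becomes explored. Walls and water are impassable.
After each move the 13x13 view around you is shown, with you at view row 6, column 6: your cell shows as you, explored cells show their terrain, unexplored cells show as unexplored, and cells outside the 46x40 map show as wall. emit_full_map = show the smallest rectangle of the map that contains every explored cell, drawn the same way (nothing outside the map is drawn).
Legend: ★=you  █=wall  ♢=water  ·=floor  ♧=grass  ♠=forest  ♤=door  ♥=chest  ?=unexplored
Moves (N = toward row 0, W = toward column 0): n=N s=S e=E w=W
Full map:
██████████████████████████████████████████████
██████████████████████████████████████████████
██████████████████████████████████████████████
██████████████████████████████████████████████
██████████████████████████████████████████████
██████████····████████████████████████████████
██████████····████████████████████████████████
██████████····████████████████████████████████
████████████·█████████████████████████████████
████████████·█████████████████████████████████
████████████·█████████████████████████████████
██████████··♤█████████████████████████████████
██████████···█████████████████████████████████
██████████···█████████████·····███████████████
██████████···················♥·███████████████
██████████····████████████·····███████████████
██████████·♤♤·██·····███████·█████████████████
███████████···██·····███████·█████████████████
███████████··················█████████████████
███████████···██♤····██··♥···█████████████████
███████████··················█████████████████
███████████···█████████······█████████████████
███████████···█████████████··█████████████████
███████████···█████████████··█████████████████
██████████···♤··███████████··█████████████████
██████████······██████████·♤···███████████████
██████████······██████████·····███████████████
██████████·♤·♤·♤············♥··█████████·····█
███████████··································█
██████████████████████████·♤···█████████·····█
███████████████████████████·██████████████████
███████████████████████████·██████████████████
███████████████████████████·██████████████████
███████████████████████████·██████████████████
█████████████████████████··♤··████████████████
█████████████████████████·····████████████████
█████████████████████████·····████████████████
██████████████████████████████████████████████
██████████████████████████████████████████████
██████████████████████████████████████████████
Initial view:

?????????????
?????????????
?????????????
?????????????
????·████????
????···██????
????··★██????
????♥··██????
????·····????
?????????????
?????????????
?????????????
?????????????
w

?????????????
?????????????
?????????????
?????????????
????··████???
????♤···██???
????··★·██???
????·♥··██???
????······???
?????????????
?????????????
?????????????
?????????????

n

?????????????
?????????????
?????????????
?????????????
????··███????
????··████???
????♤·★·██???
????····██???
????·♥··██???
????······???
?????????????
?????????????
?????????????

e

?????????????
?????????????
?????????????
?????????????
???··████????
???··████????
???♤··★██????
???····██????
???·♥··██????
???······????
?????????????
?????????????
?????????????

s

?????????????
?????????????
?????????????
???··████????
???··████????
???♤···██????
???···★██????
???·♥··██????
???······????
?????????????
?????????????
?????????????
?????????????

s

?????????????
?????????????
???··████????
???··████????
???♤···██????
???····██????
???·♥·★██????
???······????
????···██????
?????????????
?????????????
?????????????
?????????????

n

?????????????
?????????????
?????????????
???··████????
???··████????
???♤···██????
???···★██????
???·♥··██????
???······????
????···██????
?????????????
?????????????
?????????????

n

?????????????
?????????????
?????????????
?????????????
???··████????
???··████????
???♤··★██????
???····██????
???·♥··██????
???······????
????···██????
?????????????
?????????????

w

?????????????
?????????????
?????????????
?????????????
????··████???
????··████???
????♤·★·██???
????····██???
????·♥··██???
????······???
?????···██???
?????????????
?????????????

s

?????????????
?????????????
?????????????
????··████???
????··████???
????♤···██???
????··★·██???
????·♥··██???
????······???
?????···██???
?????????????
?????????????
?????????????

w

?????????????
?????????????
?????????????
?????··████??
????█··████??
????·♤···██??
????··★··██??
????··♥··██??
????·······??
??????···██??
?????????????
?????????????
?????????????

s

?????????????
?????????????
?????··████??
????█··████??
????·♤···██??
????·····██??
????··★··██??
????·······??
????·♤···██??
?????????????
?????????????
?????????????
?????????????

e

?????????????
?????????????
????··████???
???█··████???
???·♤···██???
???·····██???
???··♥★·██???
???·······???
???·♤···██???
?????????????
?????????????
?????????????
?????????????

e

?????????????
?????????????
???··████????
??█··████????
??·♤···██????
??·····██????
??··♥·★██????
??·······????
??·♤···██????
?????????????
?????????????
?????????????
?????????????

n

?????????????
?????????????
?????????????
???··████????
??█··████????
??·♤···██????
??····★██????
??··♥··██????
??·······????
??·♤···██????
?????????????
?????????????
?????????????

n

?????????????
?????????????
?????????????
?????????????
???··████????
??█··████????
??·♤··★██????
??·····██????
??··♥··██????
??·······????
??·♤···██????
?????????????
?????????????

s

?????????????
?????????????
?????????????
???··████????
??█··████????
??·♤···██????
??····★██????
??··♥··██????
??·······????
??·♤···██????
?????????????
?????????????
?????????????

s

?????????????
?????????????
???··████????
??█··████????
??·♤···██????
??·····██????
??··♥·★██????
??·······????
??·♤···██????
?????????????
?????????????
?????????????
?????????????

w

?????????????
?????????????
????··████???
???█··████???
???·♤···██???
???·····██???
???··♥★·██???
???·······???
???·♤···██???
?????????????
?????????????
?????????????
?????????????

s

?????????????
????··████???
???█··████???
???·♤···██???
???·····██???
???··♥··██???
???···★···???
???·♤···██???
????·████????
?????????????
?????????????
?????????????
?????????????

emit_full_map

?··████
█··████
·♤···██
·····██
··♥··██
···★···
·♤···██
?·████?
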